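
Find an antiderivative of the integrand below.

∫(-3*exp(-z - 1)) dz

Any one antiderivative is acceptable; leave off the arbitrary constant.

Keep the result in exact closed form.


Answer: 3*exp(-z - 1).


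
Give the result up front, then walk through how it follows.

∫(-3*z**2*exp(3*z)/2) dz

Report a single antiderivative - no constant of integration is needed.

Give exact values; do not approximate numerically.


The answer is -z**2*exp(3*z)/2 + z*exp(3*z)/3 - exp(3*z)/9.
Step 1. Integrate ∫(-3*z**2*exp(3*z)/2) dz by parts with u = z**2, dv = (-3*exp(3*z)/2) dz, so v = -exp(3*z)/2: now -z**2*exp(3*z)/2 + ∫(z*exp(3*z)) dz.
Step 2. Integrate ∫(z*exp(3*z)) dz by parts with u = z, dv = (exp(3*z)) dz, so v = exp(3*z)/3: now -z**2*exp(3*z)/2 + z*exp(3*z)/3 + ∫(-exp(3*z)/3) dz.
Step 3. Evaluate the standard form: now -z**2*exp(3*z)/2 + z*exp(3*z)/3 - exp(3*z)/9.
Answer: -z**2*exp(3*z)/2 + z*exp(3*z)/3 - exp(3*z)/9.


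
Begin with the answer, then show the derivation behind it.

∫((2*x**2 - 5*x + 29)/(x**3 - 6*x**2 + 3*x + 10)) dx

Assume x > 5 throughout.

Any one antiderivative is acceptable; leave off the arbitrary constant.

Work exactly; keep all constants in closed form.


The answer is 3*log(x - 5) - 3*log(x - 2) + 2*log(x + 1).
Step 1. Decompose ∫((2*x**2 - 5*x + 29)/(x**3 - 6*x**2 + 3*x + 10)) dx by partial fractions, (2*x**2 - 5*x + 29)/(x**3 - 6*x**2 + 3*x + 10) = 2/(x + 1) - 3/(x - 2) + 3/(x - 5): now ∫(3/(x - 5)) dx + ∫(-3/(x - 2)) dx + ∫(2/(x + 1)) dx.
Step 2. Evaluate the standard form [assuming x > -1]: now 2*log(x + 1) + ∫(3/(x - 5)) dx + ∫(-3/(x - 2)) dx.
Step 3. Evaluate the standard form [assuming x > 2]: now -3*log(x - 2) + 2*log(x + 1) + ∫(3/(x - 5)) dx.
Step 4. Evaluate the standard form [assuming x > 5]: now 3*log(x - 5) - 3*log(x - 2) + 2*log(x + 1).
Answer: 3*log(x - 5) - 3*log(x - 2) + 2*log(x + 1).


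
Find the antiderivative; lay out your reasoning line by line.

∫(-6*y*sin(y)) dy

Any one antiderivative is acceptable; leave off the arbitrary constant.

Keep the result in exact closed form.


Step 1. Integrate ∫(-6*y*sin(y)) dy by parts with u = y, dv = (-6*sin(y)) dy, so v = 6*cos(y): now 6*y*cos(y) + ∫(-6*cos(y)) dy.
Step 2. Evaluate the standard form: now 6*y*cos(y) - 6*sin(y).
Answer: 6*y*cos(y) - 6*sin(y).


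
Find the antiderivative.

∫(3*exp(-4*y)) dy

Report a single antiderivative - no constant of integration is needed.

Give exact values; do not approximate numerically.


Answer: -3*exp(-4*y)/4.


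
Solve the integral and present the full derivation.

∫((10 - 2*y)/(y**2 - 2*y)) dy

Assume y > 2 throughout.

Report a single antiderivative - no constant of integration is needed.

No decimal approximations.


Step 1. Decompose ∫((10 - 2*y)/(y**2 - 2*y)) dy by partial fractions, (10 - 2*y)/(y**2 - 2*y) = 3/(y - 2) - 5/y: now ∫(-5/y) dy + ∫(3/(y - 2)) dy.
Step 2. Evaluate the standard form [assuming y > 2]: now 3*log(y - 2) + ∫(-5/y) dy.
Step 3. Evaluate the standard form [assuming y > 0]: now -5*log(y) + 3*log(y - 2).
Answer: -5*log(y) + 3*log(y - 2).


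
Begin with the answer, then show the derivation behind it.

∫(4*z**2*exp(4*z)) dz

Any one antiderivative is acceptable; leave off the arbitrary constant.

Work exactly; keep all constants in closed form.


The answer is z**2*exp(4*z) - z*exp(4*z)/2 + exp(4*z)/8.
Step 1. Integrate ∫(4*z**2*exp(4*z)) dz by parts with u = z**2, dv = (4*exp(4*z)) dz, so v = exp(4*z): now z**2*exp(4*z) + ∫(-2*z*exp(4*z)) dz.
Step 2. Integrate ∫(-2*z*exp(4*z)) dz by parts with u = z, dv = (-2*exp(4*z)) dz, so v = -exp(4*z)/2: now z**2*exp(4*z) - z*exp(4*z)/2 + ∫(exp(4*z)/2) dz.
Step 3. Evaluate the standard form: now z**2*exp(4*z) - z*exp(4*z)/2 + exp(4*z)/8.
Answer: z**2*exp(4*z) - z*exp(4*z)/2 + exp(4*z)/8.


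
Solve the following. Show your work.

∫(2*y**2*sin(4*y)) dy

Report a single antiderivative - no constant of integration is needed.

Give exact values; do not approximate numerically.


Step 1. Integrate ∫(2*y**2*sin(4*y)) dy by parts with u = y**2, dv = (2*sin(4*y)) dy, so v = -cos(4*y)/2: now -y**2*cos(4*y)/2 + ∫(y*cos(4*y)) dy.
Step 2. Integrate ∫(y*cos(4*y)) dy by parts with u = y, dv = (cos(4*y)) dy, so v = sin(4*y)/4: now -y**2*cos(4*y)/2 + y*sin(4*y)/4 + ∫(-sin(4*y)/4) dy.
Step 3. Evaluate the standard form: now -y**2*cos(4*y)/2 + y*sin(4*y)/4 + cos(4*y)/16.
Answer: -y**2*cos(4*y)/2 + y*sin(4*y)/4 + cos(4*y)/16.


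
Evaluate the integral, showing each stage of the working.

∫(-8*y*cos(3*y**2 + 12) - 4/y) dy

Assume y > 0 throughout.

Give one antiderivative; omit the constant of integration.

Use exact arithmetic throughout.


Step 1. Rewrite: now ∫(-4/y) dy + ∫(-8*y*cos(3*y**2 + 12)) dy.
Step 2. Evaluate the standard form [assuming y > 0]: now -4*log(y) + ∫(-8*y*cos(3*y**2 + 12)) dy.
Step 3. Substitute u = y**2 + 4, turning ∫(-8*y*cos(3*y**2 + 12)) dy into ∫(-4*cos(3*u)) du: now -4*log(y) + ∫(-4*cos(3*u)) du.
Step 4. Evaluate the standard form: now -4*log(y) - 4*sin(3*u)/3.
Step 5. Substitute back u = y**2 + 4: now -4*log(y) - 4*sin(3*y**2 + 12)/3.
Answer: -4*log(y) - 4*sin(3*y**2 + 12)/3.


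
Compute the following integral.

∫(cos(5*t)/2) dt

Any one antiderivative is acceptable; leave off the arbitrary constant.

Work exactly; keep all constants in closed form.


Answer: sin(5*t)/10.


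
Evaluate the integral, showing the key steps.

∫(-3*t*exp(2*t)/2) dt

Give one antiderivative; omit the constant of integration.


Step 1. Integrate ∫(-3*t*exp(2*t)/2) dt by parts with u = t, dv = (-3*exp(2*t)/2) dt, so v = -3*exp(2*t)/4: now -3*t*exp(2*t)/4 + ∫(3*exp(2*t)/4) dt.
Step 2. Evaluate the standard form: now -3*t*exp(2*t)/4 + 3*exp(2*t)/8.
Answer: -3*t*exp(2*t)/4 + 3*exp(2*t)/8.


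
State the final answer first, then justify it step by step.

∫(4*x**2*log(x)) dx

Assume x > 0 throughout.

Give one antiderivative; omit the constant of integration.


The answer is 4*x**3*log(x)/3 - 4*x**3/9.
Step 1. Integrate ∫(4*x**2*log(x)) dx by parts with u = log(x), dv = (4*x**2) dx, so v = 4*x**3/3 [assuming x > 0]: now 4*x**3*log(x)/3 + ∫(-4*x**2/3) dx.
Step 2. Evaluate the standard form: now 4*x**3*log(x)/3 - 4*x**3/9.
Answer: 4*x**3*log(x)/3 - 4*x**3/9.


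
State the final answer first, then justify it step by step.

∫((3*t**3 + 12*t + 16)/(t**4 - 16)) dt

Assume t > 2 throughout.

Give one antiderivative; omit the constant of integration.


The answer is 2*log(t - 2) + log(t + 2) - atan(t/2).
Step 1. Decompose ∫((3*t**3 + 12*t + 16)/(t**4 - 16)) dt by partial fractions, (3*t**3 + 12*t + 16)/(t**4 - 16) = -2/(t**2 + 4) + 1/(t + 2) + 2/(t - 2): now ∫(2/(t - 2)) dt + ∫(1/(t + 2)) dt + ∫(-2/(t**2 + 4)) dt.
Step 2. Evaluate the standard form [assuming t > 2]: now 2*log(t - 2) + ∫(1/(t + 2)) dt + ∫(-2/(t**2 + 4)) dt.
Step 3. Evaluate the standard form [assuming t > -2]: now 2*log(t - 2) + log(t + 2) + ∫(-2/(t**2 + 4)) dt.
Step 4. Evaluate the standard form: now 2*log(t - 2) + log(t + 2) - atan(t/2).
Answer: 2*log(t - 2) + log(t + 2) - atan(t/2).


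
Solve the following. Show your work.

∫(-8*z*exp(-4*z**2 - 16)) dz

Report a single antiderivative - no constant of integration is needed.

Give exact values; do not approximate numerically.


Step 1. Substitute u = z**2 + 4, turning ∫(-8*z*exp(-4*z**2 - 16)) dz into ∫(-4*exp(-4*u)) du: now ∫(-4*exp(-4*u)) du.
Step 2. Evaluate the standard form: now exp(-4*u).
Step 3. Substitute back u = z**2 + 4: now exp(-4*z**2 - 16).
Answer: exp(-4*z**2 - 16).


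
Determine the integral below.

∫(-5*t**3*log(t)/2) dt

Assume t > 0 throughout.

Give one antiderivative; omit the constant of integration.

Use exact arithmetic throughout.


Answer: -5*t**4*log(t)/8 + 5*t**4/32.


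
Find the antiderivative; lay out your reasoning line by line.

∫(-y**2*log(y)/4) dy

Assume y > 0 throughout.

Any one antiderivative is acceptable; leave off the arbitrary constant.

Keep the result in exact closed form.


Step 1. Integrate ∫(-y**2*log(y)/4) dy by parts with u = log(y), dv = (-y**2/4) dy, so v = -y**3/12 [assuming y > 0]: now -y**3*log(y)/12 + ∫(y**2/12) dy.
Step 2. Evaluate the standard form: now -y**3*log(y)/12 + y**3/36.
Answer: -y**3*log(y)/12 + y**3/36.


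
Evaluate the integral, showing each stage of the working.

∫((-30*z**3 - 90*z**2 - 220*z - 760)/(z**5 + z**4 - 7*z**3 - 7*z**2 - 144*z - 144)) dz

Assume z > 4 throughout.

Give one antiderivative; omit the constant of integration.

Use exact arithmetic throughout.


Step 1. Decompose ∫((-30*z**3 - 90*z**2 - 220*z - 760)/(z**5 + z**4 - 7*z**3 - 7*z**2 - 144*z - 144)) dz by partial fractions, (-30*z**3 - 90*z**2 - 220*z - 760)/(z**5 + z**4 - 7*z**3 - 7*z**2 - 144*z - 144) = -2/(z**2 + 9) + 1/(z + 4) + 4/(z + 1) - 5/(z - 4): now ∫(-5/(z - 4)) dz + ∫(4/(z + 1)) dz + ∫(1/(z + 4)) dz + ∫(-2/(z**2 + 9)) dz.
Step 2. Evaluate the standard form [assuming z > 4]: now -5*log(z - 4) + ∫(4/(z + 1)) dz + ∫(1/(z + 4)) dz + ∫(-2/(z**2 + 9)) dz.
Step 3. Evaluate the standard form [assuming z > -4]: now -5*log(z - 4) + log(z + 4) + ∫(4/(z + 1)) dz + ∫(-2/(z**2 + 9)) dz.
Step 4. Evaluate the standard form [assuming z > -1]: now -5*log(z - 4) + 4*log(z + 1) + log(z + 4) + ∫(-2/(z**2 + 9)) dz.
Step 5. Evaluate the standard form: now -5*log(z - 4) + 4*log(z + 1) + log(z + 4) - 2*atan(z/3)/3.
Answer: -5*log(z - 4) + 4*log(z + 1) + log(z + 4) - 2*atan(z/3)/3.


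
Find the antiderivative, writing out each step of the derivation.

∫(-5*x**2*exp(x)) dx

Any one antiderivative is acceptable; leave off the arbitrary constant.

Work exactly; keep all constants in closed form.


Step 1. Integrate ∫(-5*x**2*exp(x)) dx by parts with u = x**2, dv = (-5*exp(x)) dx, so v = -5*exp(x): now -5*x**2*exp(x) + ∫(10*x*exp(x)) dx.
Step 2. Integrate ∫(10*x*exp(x)) dx by parts with u = x, dv = (10*exp(x)) dx, so v = 10*exp(x): now -5*x**2*exp(x) + 10*x*exp(x) + ∫(-10*exp(x)) dx.
Step 3. Evaluate the standard form: now -5*x**2*exp(x) + 10*x*exp(x) - 10*exp(x).
Answer: -5*x**2*exp(x) + 10*x*exp(x) - 10*exp(x).


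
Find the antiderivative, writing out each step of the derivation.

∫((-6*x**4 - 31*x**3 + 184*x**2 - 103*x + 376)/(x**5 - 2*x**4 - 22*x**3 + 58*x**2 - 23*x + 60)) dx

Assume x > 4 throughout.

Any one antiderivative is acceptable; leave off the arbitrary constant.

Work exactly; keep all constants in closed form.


Step 1. Decompose ∫((-6*x**4 - 31*x**3 + 184*x**2 - 103*x + 376)/(x**5 - 2*x**4 - 22*x**3 + 58*x**2 - 23*x + 60)) dx by partial fractions, (-6*x**4 - 31*x**3 + 184*x**2 - 103*x + 376)/(x**5 - 2*x**4 - 22*x**3 + 58*x**2 - 23*x + 60) = 3/(x**2 + 1) + 3/(x + 5) - 5/(x - 3) - 4/(x - 4): now ∫(-4/(x - 4)) dx + ∫(-5/(x - 3)) dx + ∫(3/(x + 5)) dx + ∫(3/(x**2 + 1)) dx.
Step 2. Evaluate the standard form [assuming x > -5]: now 3*log(x + 5) + ∫(-4/(x - 4)) dx + ∫(-5/(x - 3)) dx + ∫(3/(x**2 + 1)) dx.
Step 3. Evaluate the standard form [assuming x > 4]: now -4*log(x - 4) + 3*log(x + 5) + ∫(-5/(x - 3)) dx + ∫(3/(x**2 + 1)) dx.
Step 4. Evaluate the standard form [assuming x > 3]: now -4*log(x - 4) - 5*log(x - 3) + 3*log(x + 5) + ∫(3/(x**2 + 1)) dx.
Step 5. Evaluate the standard form: now -4*log(x - 4) - 5*log(x - 3) + 3*log(x + 5) + 3*atan(x).
Answer: -4*log(x - 4) - 5*log(x - 3) + 3*log(x + 5) + 3*atan(x).


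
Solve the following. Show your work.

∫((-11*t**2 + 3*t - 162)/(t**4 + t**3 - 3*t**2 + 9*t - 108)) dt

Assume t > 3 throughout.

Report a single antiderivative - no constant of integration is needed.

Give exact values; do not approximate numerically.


Step 1. Decompose ∫((-11*t**2 + 3*t - 162)/(t**4 + t**3 - 3*t**2 + 9*t - 108)) dt by partial fractions, (-11*t**2 + 3*t - 162)/(t**4 + t**3 - 3*t**2 + 9*t - 108) = 3/(t**2 + 9) + 2/(t + 4) - 2/(t - 3): now ∫(-2/(t - 3)) dt + ∫(2/(t + 4)) dt + ∫(3/(t**2 + 9)) dt.
Step 2. Evaluate the standard form [assuming t > -4]: now 2*log(t + 4) + ∫(-2/(t - 3)) dt + ∫(3/(t**2 + 9)) dt.
Step 3. Evaluate the standard form [assuming t > 3]: now -2*log(t - 3) + 2*log(t + 4) + ∫(3/(t**2 + 9)) dt.
Step 4. Evaluate the standard form: now -2*log(t - 3) + 2*log(t + 4) + atan(t/3).
Answer: -2*log(t - 3) + 2*log(t + 4) + atan(t/3).


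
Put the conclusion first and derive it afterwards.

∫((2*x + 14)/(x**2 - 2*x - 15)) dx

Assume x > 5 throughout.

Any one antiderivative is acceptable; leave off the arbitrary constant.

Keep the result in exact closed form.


The answer is 3*log(x - 5) - log(x + 3).
Step 1. Decompose ∫((2*x + 14)/(x**2 - 2*x - 15)) dx by partial fractions, (2*x + 14)/(x**2 - 2*x - 15) = -1/(x + 3) + 3/(x - 5): now ∫(3/(x - 5)) dx + ∫(-1/(x + 3)) dx.
Step 2. Evaluate the standard form [assuming x > -3]: now -log(x + 3) + ∫(3/(x - 5)) dx.
Step 3. Evaluate the standard form [assuming x > 5]: now 3*log(x - 5) - log(x + 3).
Answer: 3*log(x - 5) - log(x + 3).


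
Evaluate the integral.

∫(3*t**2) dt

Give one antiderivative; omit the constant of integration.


Answer: t**3.


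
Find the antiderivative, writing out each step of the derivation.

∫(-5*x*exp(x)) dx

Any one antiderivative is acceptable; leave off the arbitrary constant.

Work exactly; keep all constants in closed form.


Step 1. Integrate ∫(-5*x*exp(x)) dx by parts with u = x, dv = (-5*exp(x)) dx, so v = -5*exp(x): now -5*x*exp(x) + ∫(5*exp(x)) dx.
Step 2. Evaluate the standard form: now -5*x*exp(x) + 5*exp(x).
Answer: -5*x*exp(x) + 5*exp(x).


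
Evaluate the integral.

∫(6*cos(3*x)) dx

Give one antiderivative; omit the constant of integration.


Answer: 2*sin(3*x).


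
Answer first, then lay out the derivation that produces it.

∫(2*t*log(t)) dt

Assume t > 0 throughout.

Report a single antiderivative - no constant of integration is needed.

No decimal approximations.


The answer is t**2*log(t) - t**2/2.
Step 1. Integrate ∫(2*t*log(t)) dt by parts with u = log(t), dv = (2*t) dt, so v = t**2 [assuming t > 0]: now t**2*log(t) + ∫(-t) dt.
Step 2. Evaluate the standard form: now t**2*log(t) - t**2/2.
Answer: t**2*log(t) - t**2/2.


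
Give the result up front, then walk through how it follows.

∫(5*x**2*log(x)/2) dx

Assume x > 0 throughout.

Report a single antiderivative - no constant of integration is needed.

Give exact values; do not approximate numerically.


The answer is 5*x**3*log(x)/6 - 5*x**3/18.
Step 1. Integrate ∫(5*x**2*log(x)/2) dx by parts with u = log(x), dv = (5*x**2/2) dx, so v = 5*x**3/6 [assuming x > 0]: now 5*x**3*log(x)/6 + ∫(-5*x**2/6) dx.
Step 2. Evaluate the standard form: now 5*x**3*log(x)/6 - 5*x**3/18.
Answer: 5*x**3*log(x)/6 - 5*x**3/18.


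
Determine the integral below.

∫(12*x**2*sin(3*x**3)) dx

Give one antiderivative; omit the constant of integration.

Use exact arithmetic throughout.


Answer: -4*cos(3*x**3)/3.


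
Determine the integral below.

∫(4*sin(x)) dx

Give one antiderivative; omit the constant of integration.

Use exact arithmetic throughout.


Answer: -4*cos(x).


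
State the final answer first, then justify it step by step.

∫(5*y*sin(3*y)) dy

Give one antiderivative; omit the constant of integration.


The answer is -5*y*cos(3*y)/3 + 5*sin(3*y)/9.
Step 1. Integrate ∫(5*y*sin(3*y)) dy by parts with u = y, dv = (5*sin(3*y)) dy, so v = -5*cos(3*y)/3: now -5*y*cos(3*y)/3 + ∫(5*cos(3*y)/3) dy.
Step 2. Evaluate the standard form: now -5*y*cos(3*y)/3 + 5*sin(3*y)/9.
Answer: -5*y*cos(3*y)/3 + 5*sin(3*y)/9.


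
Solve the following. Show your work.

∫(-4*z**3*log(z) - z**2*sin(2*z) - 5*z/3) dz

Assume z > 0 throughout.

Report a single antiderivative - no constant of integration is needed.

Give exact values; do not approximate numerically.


Step 1. Rewrite: now ∫(-5*z/3) dz + ∫(-z**2*sin(2*z)) dz + ∫(-4*z**3*log(z)) dz.
Step 2. Evaluate the standard form: now -5*z**2/6 + ∫(-z**2*sin(2*z)) dz + ∫(-4*z**3*log(z)) dz.
Step 3. Integrate ∫(-z**2*sin(2*z)) dz by parts with u = z**2, dv = (-sin(2*z)) dz, so v = cos(2*z)/2: now z**2*cos(2*z)/2 - 5*z**2/6 + ∫(-z*cos(2*z)) dz + ∫(-4*z**3*log(z)) dz.
Step 4. Integrate ∫(-z*cos(2*z)) dz by parts with u = z, dv = (-cos(2*z)) dz, so v = -sin(2*z)/2: now z**2*cos(2*z)/2 - 5*z**2/6 - z*sin(2*z)/2 + ∫(-4*z**3*log(z)) dz + ∫(sin(2*z)/2) dz.
Step 5. Evaluate the standard form: now z**2*cos(2*z)/2 - 5*z**2/6 - z*sin(2*z)/2 - cos(2*z)/4 + ∫(-4*z**3*log(z)) dz.
Step 6. Integrate ∫(-4*z**3*log(z)) dz by parts with u = log(z), dv = (-4*z**3) dz, so v = -z**4 [assuming z > 0]: now -z**4*log(z) + z**2*cos(2*z)/2 - 5*z**2/6 - z*sin(2*z)/2 - cos(2*z)/4 + ∫(z**3) dz.
Step 7. Evaluate the standard form: now -z**4*log(z) + z**4/4 + z**2*cos(2*z)/2 - 5*z**2/6 - z*sin(2*z)/2 - cos(2*z)/4.
Answer: -z**4*log(z) + z**4/4 + z**2*cos(2*z)/2 - 5*z**2/6 - z*sin(2*z)/2 - cos(2*z)/4.


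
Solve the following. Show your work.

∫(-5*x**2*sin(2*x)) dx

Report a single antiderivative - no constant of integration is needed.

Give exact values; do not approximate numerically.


Step 1. Integrate ∫(-5*x**2*sin(2*x)) dx by parts with u = x**2, dv = (-5*sin(2*x)) dx, so v = 5*cos(2*x)/2: now 5*x**2*cos(2*x)/2 + ∫(-5*x*cos(2*x)) dx.
Step 2. Integrate ∫(-5*x*cos(2*x)) dx by parts with u = x, dv = (-5*cos(2*x)) dx, so v = -5*sin(2*x)/2: now 5*x**2*cos(2*x)/2 - 5*x*sin(2*x)/2 + ∫(5*sin(2*x)/2) dx.
Step 3. Evaluate the standard form: now 5*x**2*cos(2*x)/2 - 5*x*sin(2*x)/2 - 5*cos(2*x)/4.
Answer: 5*x**2*cos(2*x)/2 - 5*x*sin(2*x)/2 - 5*cos(2*x)/4.


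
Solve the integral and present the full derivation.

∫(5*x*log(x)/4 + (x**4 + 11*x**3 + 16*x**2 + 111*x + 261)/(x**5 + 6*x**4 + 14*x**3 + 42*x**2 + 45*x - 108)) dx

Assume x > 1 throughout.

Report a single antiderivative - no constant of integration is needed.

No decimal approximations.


Step 1. Rewrite: now ∫(5*x*log(x)/4) dx + ∫((x**4 + 11*x**3 + 16*x**2 + 111*x + 261)/(x**5 + 6*x**4 + 14*x**3 + 42*x**2 + 45*x - 108)) dx.
Step 2. Decompose ∫((x**4 + 11*x**3 + 16*x**2 + 111*x + 261)/(x**5 + 6*x**4 + 14*x**3 + 42*x**2 + 45*x - 108)) dx by partial fractions, (x**4 + 11*x**3 + 16*x**2 + 111*x + 261)/(x**5 + 6*x**4 + 14*x**3 + 42*x**2 + 45*x - 108) = -3/(x**2 + 9) - 3/(x + 4) + 2/(x + 3) + 2/(x - 1): now ∫(5*x*log(x)/4) dx + ∫(2/(x - 1)) dx + ∫(2/(x + 3)) dx + ∫(-3/(x + 4)) dx + ∫(-3/(x**2 + 9)) dx.
Step 3. Evaluate the standard form [assuming x > 1]: now 2*log(x - 1) + ∫(5*x*log(x)/4) dx + ∫(2/(x + 3)) dx + ∫(-3/(x + 4)) dx + ∫(-3/(x**2 + 9)) dx.
Step 4. Evaluate the standard form [assuming x > -3]: now 2*log(x - 1) + 2*log(x + 3) + ∫(5*x*log(x)/4) dx + ∫(-3/(x + 4)) dx + ∫(-3/(x**2 + 9)) dx.
Step 5. Evaluate the standard form [assuming x > -4]: now 2*log(x - 1) + 2*log(x + 3) - 3*log(x + 4) + ∫(5*x*log(x)/4) dx + ∫(-3/(x**2 + 9)) dx.
Step 6. Evaluate the standard form: now 2*log(x - 1) + 2*log(x + 3) - 3*log(x + 4) - atan(x/3) + ∫(5*x*log(x)/4) dx.
Step 7. Integrate ∫(5*x*log(x)/4) dx by parts with u = log(x), dv = (5*x/4) dx, so v = 5*x**2/8 [assuming x > 0]: now 5*x**2*log(x)/8 + 2*log(x - 1) + 2*log(x + 3) - 3*log(x + 4) - atan(x/3) + ∫(-5*x/8) dx.
Step 8. Evaluate the standard form: now 5*x**2*log(x)/8 - 5*x**2/16 + 2*log(x - 1) + 2*log(x + 3) - 3*log(x + 4) - atan(x/3).
Answer: 5*x**2*log(x)/8 - 5*x**2/16 + 2*log(x - 1) + 2*log(x + 3) - 3*log(x + 4) - atan(x/3).


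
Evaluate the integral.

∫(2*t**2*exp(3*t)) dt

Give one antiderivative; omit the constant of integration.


Answer: 2*t**2*exp(3*t)/3 - 4*t*exp(3*t)/9 + 4*exp(3*t)/27.


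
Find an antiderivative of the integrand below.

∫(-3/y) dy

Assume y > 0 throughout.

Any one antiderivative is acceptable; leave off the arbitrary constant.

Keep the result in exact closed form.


Answer: -3*log(y).


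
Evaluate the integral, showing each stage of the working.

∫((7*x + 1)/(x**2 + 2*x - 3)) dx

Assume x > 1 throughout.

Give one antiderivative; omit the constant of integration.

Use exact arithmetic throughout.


Step 1. Decompose ∫((7*x + 1)/(x**2 + 2*x - 3)) dx by partial fractions, (7*x + 1)/(x**2 + 2*x - 3) = 5/(x + 3) + 2/(x - 1): now ∫(2/(x - 1)) dx + ∫(5/(x + 3)) dx.
Step 2. Evaluate the standard form [assuming x > -3]: now 5*log(x + 3) + ∫(2/(x - 1)) dx.
Step 3. Evaluate the standard form [assuming x > 1]: now 2*log(x - 1) + 5*log(x + 3).
Answer: 2*log(x - 1) + 5*log(x + 3).


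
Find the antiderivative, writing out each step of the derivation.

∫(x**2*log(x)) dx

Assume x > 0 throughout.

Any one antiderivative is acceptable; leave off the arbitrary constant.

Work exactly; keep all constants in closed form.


Step 1. Integrate ∫(x**2*log(x)) dx by parts with u = log(x), dv = (x**2) dx, so v = x**3/3 [assuming x > 0]: now x**3*log(x)/3 + ∫(-x**2/3) dx.
Step 2. Evaluate the standard form: now x**3*log(x)/3 - x**3/9.
Answer: x**3*log(x)/3 - x**3/9.


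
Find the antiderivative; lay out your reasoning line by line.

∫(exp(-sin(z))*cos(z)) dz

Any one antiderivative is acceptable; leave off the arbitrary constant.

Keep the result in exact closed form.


Step 1. Substitute u = sin(z), turning ∫(exp(-sin(z))*cos(z)) dz into ∫(exp(-u)) du: now ∫(exp(-u)) du.
Step 2. Evaluate the standard form: now -exp(-u).
Step 3. Substitute back u = sin(z): now -exp(-sin(z)).
Answer: -exp(-sin(z)).


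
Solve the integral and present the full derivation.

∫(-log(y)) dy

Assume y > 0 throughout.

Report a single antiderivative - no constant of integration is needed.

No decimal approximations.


Step 1. Integrate ∫(-log(y)) dy by parts with u = log(y), dv = (-1) dy, so v = -y [assuming y > 0]: now -y*log(y) + ∫(1) dy.
Step 2. Evaluate the standard form: now -y*log(y) + y.
Answer: -y*log(y) + y.


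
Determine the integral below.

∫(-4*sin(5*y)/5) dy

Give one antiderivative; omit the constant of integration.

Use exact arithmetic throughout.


Answer: 4*cos(5*y)/25.


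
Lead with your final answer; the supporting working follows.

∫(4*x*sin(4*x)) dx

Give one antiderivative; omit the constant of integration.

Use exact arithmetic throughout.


The answer is -x*cos(4*x) + sin(4*x)/4.
Step 1. Integrate ∫(4*x*sin(4*x)) dx by parts with u = x, dv = (4*sin(4*x)) dx, so v = -cos(4*x): now -x*cos(4*x) + ∫(cos(4*x)) dx.
Step 2. Evaluate the standard form: now -x*cos(4*x) + sin(4*x)/4.
Answer: -x*cos(4*x) + sin(4*x)/4.


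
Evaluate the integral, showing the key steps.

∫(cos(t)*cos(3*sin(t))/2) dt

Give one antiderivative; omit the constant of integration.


Step 1. Substitute u = sin(t), turning ∫(cos(t)*cos(3*sin(t))/2) dt into ∫(cos(3*u)/2) du: now ∫(cos(3*u)/2) du.
Step 2. Evaluate the standard form: now sin(3*u)/6.
Step 3. Substitute back u = sin(t): now sin(3*sin(t))/6.
Answer: sin(3*sin(t))/6.


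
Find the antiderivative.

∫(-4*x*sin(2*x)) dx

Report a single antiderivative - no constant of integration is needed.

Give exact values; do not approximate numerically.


Answer: 2*x*cos(2*x) - sin(2*x).


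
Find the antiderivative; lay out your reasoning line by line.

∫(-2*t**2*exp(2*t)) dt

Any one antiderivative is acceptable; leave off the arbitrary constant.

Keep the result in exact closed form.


Step 1. Integrate ∫(-2*t**2*exp(2*t)) dt by parts with u = t**2, dv = (-2*exp(2*t)) dt, so v = -exp(2*t): now -t**2*exp(2*t) + ∫(2*t*exp(2*t)) dt.
Step 2. Integrate ∫(2*t*exp(2*t)) dt by parts with u = t, dv = (2*exp(2*t)) dt, so v = exp(2*t): now -t**2*exp(2*t) + t*exp(2*t) + ∫(-exp(2*t)) dt.
Step 3. Evaluate the standard form: now -t**2*exp(2*t) + t*exp(2*t) - exp(2*t)/2.
Answer: -t**2*exp(2*t) + t*exp(2*t) - exp(2*t)/2.


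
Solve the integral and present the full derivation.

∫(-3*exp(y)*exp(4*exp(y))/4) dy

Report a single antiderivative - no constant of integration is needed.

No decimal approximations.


Step 1. Substitute u = exp(y), turning ∫(-3*exp(y)*exp(4*exp(y))/4) dy into ∫(-3*exp(4*u)/4) du: now ∫(-3*exp(4*u)/4) du.
Step 2. Evaluate the standard form: now -3*exp(4*u)/16.
Step 3. Substitute back u = exp(y): now -3*exp(4*exp(y))/16.
Answer: -3*exp(4*exp(y))/16.


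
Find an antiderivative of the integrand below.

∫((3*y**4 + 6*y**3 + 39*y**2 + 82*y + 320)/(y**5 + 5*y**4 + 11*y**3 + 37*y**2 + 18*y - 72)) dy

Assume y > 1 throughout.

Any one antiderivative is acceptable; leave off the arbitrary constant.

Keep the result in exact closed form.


Answer: 3*log(y - 1) - 4*log(y + 2) + 4*log(y + 4) - 4*atan(y/3)/3.


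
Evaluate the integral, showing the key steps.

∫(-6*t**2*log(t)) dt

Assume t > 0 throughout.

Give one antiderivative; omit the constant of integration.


Step 1. Integrate ∫(-6*t**2*log(t)) dt by parts with u = log(t), dv = (-6*t**2) dt, so v = -2*t**3 [assuming t > 0]: now -2*t**3*log(t) + ∫(2*t**2) dt.
Step 2. Evaluate the standard form: now -2*t**3*log(t) + 2*t**3/3.
Answer: -2*t**3*log(t) + 2*t**3/3.


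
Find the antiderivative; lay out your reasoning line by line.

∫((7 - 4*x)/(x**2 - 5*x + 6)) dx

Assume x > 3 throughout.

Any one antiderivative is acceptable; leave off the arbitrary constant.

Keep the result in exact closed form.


Step 1. Decompose ∫((7 - 4*x)/(x**2 - 5*x + 6)) dx by partial fractions, (7 - 4*x)/(x**2 - 5*x + 6) = 1/(x - 2) - 5/(x - 3): now ∫(-5/(x - 3)) dx + ∫(1/(x - 2)) dx.
Step 2. Evaluate the standard form [assuming x > 2]: now log(x - 2) + ∫(-5/(x - 3)) dx.
Step 3. Evaluate the standard form [assuming x > 3]: now -5*log(x - 3) + log(x - 2).
Answer: -5*log(x - 3) + log(x - 2).


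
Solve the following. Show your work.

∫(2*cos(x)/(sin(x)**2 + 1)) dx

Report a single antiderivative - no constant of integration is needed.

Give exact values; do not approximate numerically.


Step 1. Substitute u = sin(x), turning ∫(2*cos(x)/(sin(x)**2 + 1)) dx into ∫(2/(u**2 + 1)) du: now ∫(2/(u**2 + 1)) du.
Step 2. Evaluate the standard form: now 2*atan(u).
Step 3. Substitute back u = sin(x): now 2*atan(sin(x)).
Answer: 2*atan(sin(x)).


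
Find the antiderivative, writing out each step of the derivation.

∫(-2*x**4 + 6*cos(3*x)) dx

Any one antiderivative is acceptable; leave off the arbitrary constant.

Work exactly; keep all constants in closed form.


Step 1. Rewrite: now ∫(-2*x**4) dx + ∫(6*cos(3*x)) dx.
Step 2. Evaluate the standard form: now -2*x**5/5 + ∫(6*cos(3*x)) dx.
Step 3. Evaluate the standard form: now -2*x**5/5 + 2*sin(3*x).
Answer: -2*x**5/5 + 2*sin(3*x).


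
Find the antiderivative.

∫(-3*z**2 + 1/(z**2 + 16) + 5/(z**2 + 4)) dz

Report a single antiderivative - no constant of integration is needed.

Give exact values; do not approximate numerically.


Answer: -z**3 + atan(z/4)/4 + 5*atan(z/2)/2.


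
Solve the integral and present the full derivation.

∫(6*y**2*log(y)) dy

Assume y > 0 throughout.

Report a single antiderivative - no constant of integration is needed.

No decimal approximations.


Step 1. Integrate ∫(6*y**2*log(y)) dy by parts with u = log(y), dv = (6*y**2) dy, so v = 2*y**3 [assuming y > 0]: now 2*y**3*log(y) + ∫(-2*y**2) dy.
Step 2. Evaluate the standard form: now 2*y**3*log(y) - 2*y**3/3.
Answer: 2*y**3*log(y) - 2*y**3/3.


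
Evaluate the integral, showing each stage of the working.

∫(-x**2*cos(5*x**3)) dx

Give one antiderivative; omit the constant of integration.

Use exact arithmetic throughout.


Step 1. Substitute u = x**3, turning ∫(-x**2*cos(5*x**3)) dx into ∫(-cos(5*u)/3) du: now ∫(-cos(5*u)/3) du.
Step 2. Evaluate the standard form: now -sin(5*u)/15.
Step 3. Substitute back u = x**3: now -sin(5*x**3)/15.
Answer: -sin(5*x**3)/15.


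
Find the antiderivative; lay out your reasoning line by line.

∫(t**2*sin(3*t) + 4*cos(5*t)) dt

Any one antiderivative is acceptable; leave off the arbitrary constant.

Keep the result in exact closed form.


Step 1. Rewrite: now ∫(t**2*sin(3*t)) dt + ∫(4*cos(5*t)) dt.
Step 2. Evaluate the standard form: now 4*sin(5*t)/5 + ∫(t**2*sin(3*t)) dt.
Step 3. Integrate ∫(t**2*sin(3*t)) dt by parts with u = t**2, dv = (sin(3*t)) dt, so v = -cos(3*t)/3: now -t**2*cos(3*t)/3 + 4*sin(5*t)/5 + ∫(2*t*cos(3*t)/3) dt.
Step 4. Integrate ∫(2*t*cos(3*t)/3) dt by parts with u = t, dv = (2*cos(3*t)/3) dt, so v = 2*sin(3*t)/9: now -t**2*cos(3*t)/3 + 2*t*sin(3*t)/9 + 4*sin(5*t)/5 + ∫(-2*sin(3*t)/9) dt.
Step 5. Evaluate the standard form: now -t**2*cos(3*t)/3 + 2*t*sin(3*t)/9 + 4*sin(5*t)/5 + 2*cos(3*t)/27.
Answer: -t**2*cos(3*t)/3 + 2*t*sin(3*t)/9 + 4*sin(5*t)/5 + 2*cos(3*t)/27.


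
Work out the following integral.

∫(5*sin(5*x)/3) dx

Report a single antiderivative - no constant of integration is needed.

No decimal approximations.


Answer: -cos(5*x)/3.


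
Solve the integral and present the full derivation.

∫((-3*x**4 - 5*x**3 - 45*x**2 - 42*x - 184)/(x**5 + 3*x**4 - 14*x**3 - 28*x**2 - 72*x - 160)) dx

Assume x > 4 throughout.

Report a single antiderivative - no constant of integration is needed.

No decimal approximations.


Step 1. Decompose ∫((-3*x**4 - 5*x**3 - 45*x**2 - 42*x - 184)/(x**5 + 3*x**4 - 14*x**3 - 28*x**2 - 72*x - 160)) dx by partial fractions, (-3*x**4 - 5*x**3 - 45*x**2 - 42*x - 184)/(x**5 + 3*x**4 - 14*x**3 - 28*x**2 - 72*x - 160) = 1/(x**2 + 4) - 3/(x + 5) + 2/(x + 2) - 2/(x - 4): now ∫(-2/(x - 4)) dx + ∫(2/(x + 2)) dx + ∫(-3/(x + 5)) dx + ∫(1/(x**2 + 4)) dx.
Step 2. Evaluate the standard form [assuming x > 4]: now -2*log(x - 4) + ∫(2/(x + 2)) dx + ∫(-3/(x + 5)) dx + ∫(1/(x**2 + 4)) dx.
Step 3. Evaluate the standard form [assuming x > -2]: now -2*log(x - 4) + 2*log(x + 2) + ∫(-3/(x + 5)) dx + ∫(1/(x**2 + 4)) dx.
Step 4. Evaluate the standard form [assuming x > -5]: now -2*log(x - 4) + 2*log(x + 2) - 3*log(x + 5) + ∫(1/(x**2 + 4)) dx.
Step 5. Evaluate the standard form: now -2*log(x - 4) + 2*log(x + 2) - 3*log(x + 5) + atan(x/2)/2.
Answer: -2*log(x - 4) + 2*log(x + 2) - 3*log(x + 5) + atan(x/2)/2.


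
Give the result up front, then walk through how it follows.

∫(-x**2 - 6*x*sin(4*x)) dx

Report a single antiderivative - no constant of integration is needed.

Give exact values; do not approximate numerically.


The answer is -x**3/3 + 3*x*cos(4*x)/2 - 3*sin(4*x)/8.
Step 1. Rewrite: now ∫(-x**2) dx + ∫(-6*x*sin(4*x)) dx.
Step 2. Evaluate the standard form: now -x**3/3 + ∫(-6*x*sin(4*x)) dx.
Step 3. Integrate ∫(-6*x*sin(4*x)) dx by parts with u = x, dv = (-6*sin(4*x)) dx, so v = 3*cos(4*x)/2: now -x**3/3 + 3*x*cos(4*x)/2 + ∫(-3*cos(4*x)/2) dx.
Step 4. Evaluate the standard form: now -x**3/3 + 3*x*cos(4*x)/2 - 3*sin(4*x)/8.
Answer: -x**3/3 + 3*x*cos(4*x)/2 - 3*sin(4*x)/8.


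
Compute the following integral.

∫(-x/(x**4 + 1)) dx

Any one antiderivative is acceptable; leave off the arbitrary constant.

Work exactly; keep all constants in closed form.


Answer: -atan(x**2)/2.


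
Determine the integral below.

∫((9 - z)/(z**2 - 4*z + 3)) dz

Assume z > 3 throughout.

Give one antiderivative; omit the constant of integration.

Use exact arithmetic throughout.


Answer: 3*log(z - 3) - 4*log(z - 1).


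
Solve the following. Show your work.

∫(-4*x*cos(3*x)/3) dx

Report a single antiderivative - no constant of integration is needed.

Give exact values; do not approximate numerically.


Step 1. Integrate ∫(-4*x*cos(3*x)/3) dx by parts with u = x, dv = (-4*cos(3*x)/3) dx, so v = -4*sin(3*x)/9: now -4*x*sin(3*x)/9 + ∫(4*sin(3*x)/9) dx.
Step 2. Evaluate the standard form: now -4*x*sin(3*x)/9 - 4*cos(3*x)/27.
Answer: -4*x*sin(3*x)/9 - 4*cos(3*x)/27.


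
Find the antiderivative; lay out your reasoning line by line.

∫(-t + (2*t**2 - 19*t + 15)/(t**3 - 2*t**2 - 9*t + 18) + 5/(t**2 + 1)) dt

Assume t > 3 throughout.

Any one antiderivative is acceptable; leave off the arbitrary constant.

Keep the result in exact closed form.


Step 1. Rewrite: now ∫(-t) dt + ∫((2*t**2 - 19*t + 15)/(t**3 - 2*t**2 - 9*t + 18)) dt + ∫(5/(t**2 + 1)) dt.
Step 2. Evaluate the standard form: now -t**2/2 + ∫((2*t**2 - 19*t + 15)/(t**3 - 2*t**2 - 9*t + 18)) dt + ∫(5/(t**2 + 1)) dt.
Step 3. Decompose ∫((2*t**2 - 19*t + 15)/(t**3 - 2*t**2 - 9*t + 18)) dt by partial fractions, (2*t**2 - 19*t + 15)/(t**3 - 2*t**2 - 9*t + 18) = 3/(t + 3) + 3/(t - 2) - 4/(t - 3): now -t**2/2 + ∫(-4/(t - 3)) dt + ∫(3/(t - 2)) dt + ∫(3/(t + 3)) dt + ∫(5/(t**2 + 1)) dt.
Step 4. Evaluate the standard form [assuming t > 3]: now -t**2/2 - 4*log(t - 3) + ∫(3/(t - 2)) dt + ∫(3/(t + 3)) dt + ∫(5/(t**2 + 1)) dt.
Step 5. Evaluate the standard form [assuming t > -3]: now -t**2/2 - 4*log(t - 3) + 3*log(t + 3) + ∫(3/(t - 2)) dt + ∫(5/(t**2 + 1)) dt.
Step 6. Evaluate the standard form [assuming t > 2]: now -t**2/2 - 4*log(t - 3) + 3*log(t - 2) + 3*log(t + 3) + ∫(5/(t**2 + 1)) dt.
Step 7. Evaluate the standard form: now -t**2/2 - 4*log(t - 3) + 3*log(t - 2) + 3*log(t + 3) + 5*atan(t).
Answer: -t**2/2 - 4*log(t - 3) + 3*log(t - 2) + 3*log(t + 3) + 5*atan(t).


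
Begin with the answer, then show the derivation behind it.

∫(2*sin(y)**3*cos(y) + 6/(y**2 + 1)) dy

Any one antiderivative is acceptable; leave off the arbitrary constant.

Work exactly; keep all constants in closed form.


The answer is sin(y)**4/2 + 6*atan(y).
Step 1. Rewrite: now ∫(2*sin(y)**3*cos(y)) dy + ∫(6/(y**2 + 1)) dy.
Step 2. Evaluate the standard form: now 6*atan(y) + ∫(2*sin(y)**3*cos(y)) dy.
Step 3. Substitute u = sin(y), turning ∫(2*sin(y)**3*cos(y)) dy into ∫(2*u**3) du: now 6*atan(y) + ∫(2*u**3) du.
Step 4. Evaluate the standard form: now u**4/2 + 6*atan(y).
Step 5. Substitute back u = sin(y): now sin(y)**4/2 + 6*atan(y).
Answer: sin(y)**4/2 + 6*atan(y).


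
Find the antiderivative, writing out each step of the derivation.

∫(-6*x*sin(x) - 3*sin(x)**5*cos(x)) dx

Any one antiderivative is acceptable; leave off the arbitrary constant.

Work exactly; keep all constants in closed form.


Step 1. Rewrite: now ∫(-6*x*sin(x)) dx + ∫(-3*sin(x)**5*cos(x)) dx.
Step 2. Substitute u = sin(x), turning ∫(-3*sin(x)**5*cos(x)) dx into ∫(-3*u**5) du: now ∫(-3*u**5) du + ∫(-6*x*sin(x)) dx.
Step 3. Evaluate the standard form: now -u**6/2 + ∫(-6*x*sin(x)) dx.
Step 4. Substitute back u = sin(x): now -sin(x)**6/2 + ∫(-6*x*sin(x)) dx.
Step 5. Integrate ∫(-6*x*sin(x)) dx by parts with u = x, dv = (-6*sin(x)) dx, so v = 6*cos(x): now 6*x*cos(x) - sin(x)**6/2 + ∫(-6*cos(x)) dx.
Step 6. Evaluate the standard form: now 6*x*cos(x) - sin(x)**6/2 - 6*sin(x).
Answer: 6*x*cos(x) - sin(x)**6/2 - 6*sin(x).


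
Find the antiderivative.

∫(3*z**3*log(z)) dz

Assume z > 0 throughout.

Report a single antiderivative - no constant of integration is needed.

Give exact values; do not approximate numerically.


Answer: 3*z**4*log(z)/4 - 3*z**4/16.


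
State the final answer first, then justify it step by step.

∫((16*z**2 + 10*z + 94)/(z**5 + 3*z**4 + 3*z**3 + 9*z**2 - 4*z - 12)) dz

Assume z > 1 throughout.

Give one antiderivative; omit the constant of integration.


The answer is 3*log(z - 1) - 5*log(z + 1) + 2*log(z + 3) - atan(z/2).
Step 1. Decompose ∫((16*z**2 + 10*z + 94)/(z**5 + 3*z**4 + 3*z**3 + 9*z**2 - 4*z - 12)) dz by partial fractions, (16*z**2 + 10*z + 94)/(z**5 + 3*z**4 + 3*z**3 + 9*z**2 - 4*z - 12) = -2/(z**2 + 4) + 2/(z + 3) - 5/(z + 1) + 3/(z - 1): now ∫(3/(z - 1)) dz + ∫(-5/(z + 1)) dz + ∫(2/(z + 3)) dz + ∫(-2/(z**2 + 4)) dz.
Step 2. Evaluate the standard form [assuming z > -1]: now -5*log(z + 1) + ∫(3/(z - 1)) dz + ∫(2/(z + 3)) dz + ∫(-2/(z**2 + 4)) dz.
Step 3. Evaluate the standard form [assuming z > 1]: now 3*log(z - 1) - 5*log(z + 1) + ∫(2/(z + 3)) dz + ∫(-2/(z**2 + 4)) dz.
Step 4. Evaluate the standard form [assuming z > -3]: now 3*log(z - 1) - 5*log(z + 1) + 2*log(z + 3) + ∫(-2/(z**2 + 4)) dz.
Step 5. Evaluate the standard form: now 3*log(z - 1) - 5*log(z + 1) + 2*log(z + 3) - atan(z/2).
Answer: 3*log(z - 1) - 5*log(z + 1) + 2*log(z + 3) - atan(z/2).


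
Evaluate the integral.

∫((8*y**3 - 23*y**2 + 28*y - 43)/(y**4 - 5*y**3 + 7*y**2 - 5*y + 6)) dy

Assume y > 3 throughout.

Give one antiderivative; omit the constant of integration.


Answer: 5*log(y - 3) + 3*log(y - 2) - 4*atan(y).


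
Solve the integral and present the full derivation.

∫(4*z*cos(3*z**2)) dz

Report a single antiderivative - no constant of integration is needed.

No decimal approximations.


Step 1. Substitute u = z**2, turning ∫(4*z*cos(3*z**2)) dz into ∫(2*cos(3*u)) du: now ∫(2*cos(3*u)) du.
Step 2. Evaluate the standard form: now 2*sin(3*u)/3.
Step 3. Substitute back u = z**2: now 2*sin(3*z**2)/3.
Answer: 2*sin(3*z**2)/3.


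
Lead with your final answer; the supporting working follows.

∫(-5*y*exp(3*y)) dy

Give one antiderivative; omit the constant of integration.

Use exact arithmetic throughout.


The answer is -5*y*exp(3*y)/3 + 5*exp(3*y)/9.
Step 1. Integrate ∫(-5*y*exp(3*y)) dy by parts with u = y, dv = (-5*exp(3*y)) dy, so v = -5*exp(3*y)/3: now -5*y*exp(3*y)/3 + ∫(5*exp(3*y)/3) dy.
Step 2. Evaluate the standard form: now -5*y*exp(3*y)/3 + 5*exp(3*y)/9.
Answer: -5*y*exp(3*y)/3 + 5*exp(3*y)/9.


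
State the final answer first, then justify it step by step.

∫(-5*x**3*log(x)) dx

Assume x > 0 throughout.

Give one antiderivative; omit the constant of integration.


The answer is -5*x**4*log(x)/4 + 5*x**4/16.
Step 1. Integrate ∫(-5*x**3*log(x)) dx by parts with u = log(x), dv = (-5*x**3) dx, so v = -5*x**4/4 [assuming x > 0]: now -5*x**4*log(x)/4 + ∫(5*x**3/4) dx.
Step 2. Evaluate the standard form: now -5*x**4*log(x)/4 + 5*x**4/16.
Answer: -5*x**4*log(x)/4 + 5*x**4/16.


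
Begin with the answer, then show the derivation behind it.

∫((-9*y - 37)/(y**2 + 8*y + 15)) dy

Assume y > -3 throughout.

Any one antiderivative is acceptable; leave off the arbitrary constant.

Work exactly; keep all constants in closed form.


The answer is -5*log(y + 3) - 4*log(y + 5).
Step 1. Decompose ∫((-9*y - 37)/(y**2 + 8*y + 15)) dy by partial fractions, (-9*y - 37)/(y**2 + 8*y + 15) = -4/(y + 5) - 5/(y + 3): now ∫(-5/(y + 3)) dy + ∫(-4/(y + 5)) dy.
Step 2. Evaluate the standard form [assuming y > -3]: now -5*log(y + 3) + ∫(-4/(y + 5)) dy.
Step 3. Evaluate the standard form [assuming y > -5]: now -5*log(y + 3) - 4*log(y + 5).
Answer: -5*log(y + 3) - 4*log(y + 5).


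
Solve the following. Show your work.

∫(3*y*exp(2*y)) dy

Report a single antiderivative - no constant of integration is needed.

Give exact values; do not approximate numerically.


Step 1. Integrate ∫(3*y*exp(2*y)) dy by parts with u = y, dv = (3*exp(2*y)) dy, so v = 3*exp(2*y)/2: now 3*y*exp(2*y)/2 + ∫(-3*exp(2*y)/2) dy.
Step 2. Evaluate the standard form: now 3*y*exp(2*y)/2 - 3*exp(2*y)/4.
Answer: 3*y*exp(2*y)/2 - 3*exp(2*y)/4.


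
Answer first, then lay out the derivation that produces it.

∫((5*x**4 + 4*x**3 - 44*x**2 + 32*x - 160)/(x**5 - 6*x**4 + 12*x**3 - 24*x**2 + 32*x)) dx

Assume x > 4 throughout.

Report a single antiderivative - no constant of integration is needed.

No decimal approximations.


The answer is -5*log(x) + 5*log(x - 4) + 5*log(x - 2) + 2*atan(x/2).
Step 1. Decompose ∫((5*x**4 + 4*x**3 - 44*x**2 + 32*x - 160)/(x**5 - 6*x**4 + 12*x**3 - 24*x**2 + 32*x)) dx by partial fractions, (5*x**4 + 4*x**3 - 44*x**2 + 32*x - 160)/(x**5 - 6*x**4 + 12*x**3 - 24*x**2 + 32*x) = 4/(x**2 + 4) + 5/(x - 2) + 5/(x - 4) - 5/x: now ∫(-5/x) dx + ∫(5/(x - 4)) dx + ∫(5/(x - 2)) dx + ∫(4/(x**2 + 4)) dx.
Step 2. Evaluate the standard form [assuming x > 0]: now -5*log(x) + ∫(5/(x - 4)) dx + ∫(5/(x - 2)) dx + ∫(4/(x**2 + 4)) dx.
Step 3. Evaluate the standard form [assuming x > 2]: now -5*log(x) + 5*log(x - 2) + ∫(5/(x - 4)) dx + ∫(4/(x**2 + 4)) dx.
Step 4. Evaluate the standard form [assuming x > 4]: now -5*log(x) + 5*log(x - 4) + 5*log(x - 2) + ∫(4/(x**2 + 4)) dx.
Step 5. Evaluate the standard form: now -5*log(x) + 5*log(x - 4) + 5*log(x - 2) + 2*atan(x/2).
Answer: -5*log(x) + 5*log(x - 4) + 5*log(x - 2) + 2*atan(x/2).


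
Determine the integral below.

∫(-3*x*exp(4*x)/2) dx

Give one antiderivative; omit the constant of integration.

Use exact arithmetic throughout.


Answer: -3*x*exp(4*x)/8 + 3*exp(4*x)/32.


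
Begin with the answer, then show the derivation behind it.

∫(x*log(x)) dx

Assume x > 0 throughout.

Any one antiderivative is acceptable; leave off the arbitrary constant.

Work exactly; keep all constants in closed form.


The answer is x**2*log(x)/2 - x**2/4.
Step 1. Integrate ∫(x*log(x)) dx by parts with u = log(x), dv = (x) dx, so v = x**2/2 [assuming x > 0]: now x**2*log(x)/2 + ∫(-x/2) dx.
Step 2. Evaluate the standard form: now x**2*log(x)/2 - x**2/4.
Answer: x**2*log(x)/2 - x**2/4.
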